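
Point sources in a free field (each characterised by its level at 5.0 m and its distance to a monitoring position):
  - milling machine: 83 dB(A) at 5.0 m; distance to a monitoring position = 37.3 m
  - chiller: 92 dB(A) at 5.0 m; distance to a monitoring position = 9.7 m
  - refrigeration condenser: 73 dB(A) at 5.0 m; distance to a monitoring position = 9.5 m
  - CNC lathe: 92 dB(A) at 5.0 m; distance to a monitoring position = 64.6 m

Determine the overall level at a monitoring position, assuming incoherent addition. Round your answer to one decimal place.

86.4 dB(A)

Propagate each source to the receiver with L = L_ref − 20·log₁₀(r/r_ref), then add intensities.
milling machine: 83 − 20·log₁₀(37.3/5.0) = 83 − 17.45 = 65.55 dB(A).
chiller: 92 − 20·log₁₀(9.7/5.0) = 92 − 5.76 = 86.24 dB(A).
refrigeration condenser: 73 − 20·log₁₀(9.5/5.0) = 73 − 5.58 = 67.42 dB(A).
CNC lathe: 92 − 20·log₁₀(64.6/5.0) = 92 − 22.23 = 69.77 dB(A).
Σ 10^(L/10) = 4.397e+08 → L_total = 10·log₁₀(4.397e+08) = 86.43 dB(A).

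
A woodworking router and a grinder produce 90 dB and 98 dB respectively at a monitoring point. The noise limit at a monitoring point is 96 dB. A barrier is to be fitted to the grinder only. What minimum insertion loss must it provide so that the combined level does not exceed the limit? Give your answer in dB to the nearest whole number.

Everything except the grinder sums to 10^(90/10) = 1.000e+09 in linear terms, 90.00 dB.
The limit corresponds to 10^(96/10) = 3.981e+09; subtracting the fixed part leaves 2.981e+09 for the grinder, i.e. 94.74 dB.
Required insertion loss = 98 − 94.74 = 3.26 dB.

3 dB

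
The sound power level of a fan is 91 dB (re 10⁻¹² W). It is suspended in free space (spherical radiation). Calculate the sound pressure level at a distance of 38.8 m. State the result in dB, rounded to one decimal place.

48.2 dB

The power spreads over a sphere of area 4π·r², so L_p = L_w − 10·log₁₀(4π·r²).
4π·r² = 1.892e+04 m², 10·log₁₀ of that is 42.769 dB.
L_p = 91 − 42.769 = 48.23 dB.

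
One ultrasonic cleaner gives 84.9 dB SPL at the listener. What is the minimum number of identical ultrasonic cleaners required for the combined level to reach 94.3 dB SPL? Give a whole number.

The shortfall is 94.3 − 84.9 = 9.4 dB, and N units add 10·log₁₀ N, so need 10·log₁₀ N ≥ 9.4.
N ≥ 10^(9.4/10) = 8.710, so N = 9.

9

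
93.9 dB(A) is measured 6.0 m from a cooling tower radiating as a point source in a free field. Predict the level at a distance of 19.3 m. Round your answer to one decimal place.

83.8 dB(A)

Spherical spreading from a point source gives a 20·log₁₀(r₂/r₁) drop.
L₂ = 93.9 − 20·log₁₀(19.3/6.0) = 93.9 − 10.148 = 83.75 dB(A).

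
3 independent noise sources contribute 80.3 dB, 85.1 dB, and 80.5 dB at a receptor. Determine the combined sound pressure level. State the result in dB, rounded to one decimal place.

87.3 dB

For uncorrelated sources the intensities add, so convert each level to linear form, sum, and take 10·log₁₀ of the total.
Σ 10^(L/10) = 10^(80.3/10) + 10^(85.1/10) + 10^(80.5/10) = 5.429e+08.
L_total = 10·log₁₀(5.429e+08) = 87.35 dB.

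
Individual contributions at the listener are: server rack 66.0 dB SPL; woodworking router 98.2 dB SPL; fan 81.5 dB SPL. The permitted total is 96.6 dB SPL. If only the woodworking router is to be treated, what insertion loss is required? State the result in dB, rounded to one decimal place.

Everything except the woodworking router sums to 10^(66.0/10) + 10^(81.5/10) = 1.452e+08 in linear terms, 81.62 dB SPL.
To meet 96.6 dB SPL overall, the treated woodworking router may contribute at most 10^(96.6/10) − 1.452e+08 = 4.426e+09, i.e. 96.46 dB SPL.
So the woodworking router must be reduced from 98.2 to 96.46 dB SPL: IL = 1.74 dB.

1.7 dB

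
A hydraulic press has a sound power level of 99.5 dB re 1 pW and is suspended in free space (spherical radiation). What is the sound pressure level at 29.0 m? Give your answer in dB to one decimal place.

59.3 dB

L_p = L_w − 10·log₁₀(4π·r²) with r = 29.0 m.
4π·r² = 1.057e+04 m², 10·log₁₀ of that is 40.240 dB.
L_p = 99.5 − 40.240 = 59.26 dB.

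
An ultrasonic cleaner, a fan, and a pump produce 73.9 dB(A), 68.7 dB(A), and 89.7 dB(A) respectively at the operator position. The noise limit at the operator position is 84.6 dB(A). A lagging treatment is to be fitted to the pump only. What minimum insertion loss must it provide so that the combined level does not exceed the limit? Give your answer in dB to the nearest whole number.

6 dB

Everything except the pump sums to 10^(73.9/10) + 10^(68.7/10) = 3.196e+07 in linear terms, 75.05 dB(A).
The limit corresponds to 10^(84.6/10) = 2.884e+08; subtracting the fixed part leaves 2.564e+08 for the pump, i.e. 84.09 dB(A).
Required insertion loss = 89.7 − 84.09 = 5.61 dB.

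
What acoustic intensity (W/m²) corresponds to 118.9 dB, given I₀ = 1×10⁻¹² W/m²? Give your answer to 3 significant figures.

0.776 W/m²

I/I₀ = 10^(118.9/10) = 7.762e+11, so I = 7.762e+11 × 10⁻¹² W/m².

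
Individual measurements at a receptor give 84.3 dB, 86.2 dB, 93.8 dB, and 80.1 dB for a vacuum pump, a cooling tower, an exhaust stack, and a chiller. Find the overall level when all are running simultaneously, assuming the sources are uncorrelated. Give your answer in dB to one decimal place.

95.0 dB

Incoherent sources combine by intensity addition: L_total = 10·log₁₀(Σ 10^(L_i/10)).
Σ 10^(L/10) = 10^(84.3/10) + 10^(86.2/10) + 10^(93.8/10) + 10^(80.1/10) = 3.187e+09.
L_total = 10·log₁₀(3.187e+09) = 95.03 dB.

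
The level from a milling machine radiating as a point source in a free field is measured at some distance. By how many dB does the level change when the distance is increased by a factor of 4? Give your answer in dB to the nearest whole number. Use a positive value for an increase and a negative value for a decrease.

-12 dB

With spherical spreading the level changes by −20·log₁₀(r₂/r₁).
ΔL = −20·log₁₀(4) = -12.04 dB.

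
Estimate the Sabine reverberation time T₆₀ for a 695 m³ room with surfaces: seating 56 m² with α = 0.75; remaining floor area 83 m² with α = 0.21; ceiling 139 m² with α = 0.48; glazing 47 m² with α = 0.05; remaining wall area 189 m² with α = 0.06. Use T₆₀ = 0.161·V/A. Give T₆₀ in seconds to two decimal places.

A = Σ Sᵢαᵢ = 56·0.75 + 83·0.21 + 139·0.48 + 47·0.05 + 189·0.06 = 139.84 m².
T₆₀ = 0.161 × 695 / 139.84 = 0.800 s.

0.80 s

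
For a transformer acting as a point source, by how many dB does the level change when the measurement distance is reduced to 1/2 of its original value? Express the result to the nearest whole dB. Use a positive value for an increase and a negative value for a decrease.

+6 dB

Point-source spreading: ΔL = −20·log₁₀(r₂/r₁).
ΔL = −20·log₁₀(0.5) = +6.02 dB.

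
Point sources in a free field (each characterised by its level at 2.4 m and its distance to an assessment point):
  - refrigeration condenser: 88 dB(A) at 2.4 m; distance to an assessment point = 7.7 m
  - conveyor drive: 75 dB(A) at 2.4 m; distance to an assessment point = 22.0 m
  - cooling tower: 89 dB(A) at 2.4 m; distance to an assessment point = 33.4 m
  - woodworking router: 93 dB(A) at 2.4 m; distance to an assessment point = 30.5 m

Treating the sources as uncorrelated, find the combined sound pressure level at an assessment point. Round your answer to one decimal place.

78.9 dB(A)

Propagate each source to the receiver with L = L_ref − 20·log₁₀(r/r_ref), then add intensities.
refrigeration condenser: 88 − 20·log₁₀(7.7/2.4) = 88 − 10.13 = 77.87 dB(A).
conveyor drive: 75 − 20·log₁₀(22.0/2.4) = 75 − 19.24 = 55.76 dB(A).
cooling tower: 89 − 20·log₁₀(33.4/2.4) = 89 − 22.87 = 66.13 dB(A).
woodworking router: 93 − 20·log₁₀(30.5/2.4) = 93 − 22.08 = 70.92 dB(A).
Σ 10^(L/10) = 7.813e+07 → L_total = 10·log₁₀(7.813e+07) = 78.93 dB(A).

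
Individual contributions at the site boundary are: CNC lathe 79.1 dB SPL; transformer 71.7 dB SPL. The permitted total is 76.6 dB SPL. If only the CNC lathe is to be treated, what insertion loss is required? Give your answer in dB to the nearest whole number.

4 dB

The untreated sources together contribute 10^(71.7/10) = 1.479e+07, i.e. 71.70 dB SPL.
The limit corresponds to 10^(76.6/10) = 4.571e+07; subtracting the fixed part leaves 3.092e+07 for the CNC lathe, i.e. 74.90 dB SPL.
So the CNC lathe must be reduced from 79.1 to 74.90 dB SPL: IL = 4.20 dB.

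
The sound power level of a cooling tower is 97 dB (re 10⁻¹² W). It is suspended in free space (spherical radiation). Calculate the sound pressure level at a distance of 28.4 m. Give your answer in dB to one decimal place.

L_p = L_w − 10·log₁₀(4π·r²) with r = 28.4 m.
4π·r² = 1.014e+04 m², 10·log₁₀ of that is 40.058 dB.
L_p = 97 − 40.058 = 56.94 dB.

56.9 dB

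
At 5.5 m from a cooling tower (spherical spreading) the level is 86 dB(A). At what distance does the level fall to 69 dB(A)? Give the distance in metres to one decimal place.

38.9 m

The 17.0 dB drop corresponds to a distance ratio of 10^(17.0/20) for a point source.
r₂ = 5.5·10^((86−69)/20) = 5.5·10^(17.0/20) = 38.94 m.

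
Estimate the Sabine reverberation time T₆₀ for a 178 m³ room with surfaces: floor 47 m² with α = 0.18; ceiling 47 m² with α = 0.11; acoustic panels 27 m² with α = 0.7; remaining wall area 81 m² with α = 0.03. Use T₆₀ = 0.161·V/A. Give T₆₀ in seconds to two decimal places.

Total absorption A = 47·0.18 + 47·0.11 + 27·0.7 + 81·0.03 = 34.96 m² sabins.
T₆₀ = 0.161·V/A = 0.161·178/34.96 = 0.820 s.

0.82 s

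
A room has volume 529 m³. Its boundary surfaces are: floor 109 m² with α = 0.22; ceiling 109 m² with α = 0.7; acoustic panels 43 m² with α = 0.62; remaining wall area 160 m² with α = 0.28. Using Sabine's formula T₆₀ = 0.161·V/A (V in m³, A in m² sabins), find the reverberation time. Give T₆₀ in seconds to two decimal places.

0.50 s

Total absorption A = 109·0.22 + 109·0.7 + 43·0.62 + 160·0.28 = 171.74 m² sabins.
T₆₀ = 0.161·V/A = 0.161·529/171.74 = 0.496 s.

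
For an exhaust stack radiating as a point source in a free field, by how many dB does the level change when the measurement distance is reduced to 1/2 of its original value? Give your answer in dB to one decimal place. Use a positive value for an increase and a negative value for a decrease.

+6.0 dB

With spherical spreading the level changes by −20·log₁₀(r₂/r₁).
ΔL = −20·log₁₀(0.5) = +6.02 dB.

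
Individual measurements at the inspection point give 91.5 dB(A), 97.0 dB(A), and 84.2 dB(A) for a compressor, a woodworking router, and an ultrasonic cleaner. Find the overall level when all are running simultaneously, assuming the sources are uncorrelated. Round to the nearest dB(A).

Incoherent sources combine by intensity addition: L_total = 10·log₁₀(Σ 10^(L_i/10)).
Σ 10^(L/10) = 10^(91.5/10) + 10^(97.0/10) + 10^(84.2/10) = 6.687e+09.
L_total = 10·log₁₀(6.687e+09) = 98.25 dB(A).

98 dB(A)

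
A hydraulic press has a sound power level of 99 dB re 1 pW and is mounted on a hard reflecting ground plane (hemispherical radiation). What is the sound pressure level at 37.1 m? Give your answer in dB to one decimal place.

The power spreads over a hemisphere of area 2π·r², so L_p = L_w − 10·log₁₀(2π·r²).
2π·r² = 8648 m², 10·log₁₀ of that is 39.369 dB.
L_p = 99 − 39.369 = 59.63 dB.

59.6 dB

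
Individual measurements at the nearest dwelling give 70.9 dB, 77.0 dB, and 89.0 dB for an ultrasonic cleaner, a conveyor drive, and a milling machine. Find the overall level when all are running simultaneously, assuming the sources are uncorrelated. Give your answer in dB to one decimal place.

For uncorrelated sources the intensities add, so convert each level to linear form, sum, and take 10·log₁₀ of the total.
Σ 10^(L/10) = 10^(70.9/10) + 10^(77.0/10) + 10^(89.0/10) = 8.567e+08.
L_total = 10·log₁₀(8.567e+08) = 89.33 dB.

89.3 dB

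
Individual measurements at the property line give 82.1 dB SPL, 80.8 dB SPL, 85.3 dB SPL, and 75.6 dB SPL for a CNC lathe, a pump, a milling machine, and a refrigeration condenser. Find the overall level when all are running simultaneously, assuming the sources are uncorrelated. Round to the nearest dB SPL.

Incoherent sources combine by intensity addition: L_total = 10·log₁₀(Σ 10^(L_i/10)).
Σ 10^(L/10) = 10^(82.1/10) + 10^(80.8/10) + 10^(85.3/10) + 10^(75.6/10) = 6.576e+08.
L_total = 10·log₁₀(6.576e+08) = 88.18 dB SPL.

88 dB SPL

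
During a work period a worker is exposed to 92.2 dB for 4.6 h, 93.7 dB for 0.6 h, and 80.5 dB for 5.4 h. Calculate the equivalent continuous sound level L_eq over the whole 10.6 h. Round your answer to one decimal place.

L_eq = 10·log₁₀[(1/T)·Σ tᵢ·10^(Lᵢ/10)] with T = 10.6 h.
Σ tᵢ·10^(Lᵢ/10) = 4.6·10^(92.2/10) + 0.6·10^(93.7/10) + 5.4·10^(80.5/10) = 9.647e+09.
L_eq = 10·log₁₀(9.647e+09/10.6) = 89.59 dB.

89.6 dB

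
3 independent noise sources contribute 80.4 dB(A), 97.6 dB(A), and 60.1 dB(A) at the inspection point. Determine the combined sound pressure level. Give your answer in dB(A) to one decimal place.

For uncorrelated sources the intensities add, so convert each level to linear form, sum, and take 10·log₁₀ of the total.
Σ 10^(L/10) = 10^(80.4/10) + 10^(97.6/10) + 10^(60.1/10) = 5.865e+09.
L_total = 10·log₁₀(5.865e+09) = 97.68 dB(A).

97.7 dB(A)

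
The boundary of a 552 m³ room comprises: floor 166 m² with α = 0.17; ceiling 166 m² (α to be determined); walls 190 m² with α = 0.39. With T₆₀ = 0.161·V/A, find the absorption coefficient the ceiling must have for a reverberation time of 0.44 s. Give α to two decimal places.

Required total absorption A = 0.161·552/0.44 = 201.98 m².
Absorption from the other surfaces = 166·0.17 + 190·0.39 = 102.32 m², so the ceiling must supply 99.66 m² over 166 m².
α = 99.66/166 = 0.600.

0.60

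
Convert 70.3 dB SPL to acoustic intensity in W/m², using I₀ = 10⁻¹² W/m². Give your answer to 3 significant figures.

1.07e-05 W/m²

I = I₀·10^(L/10) = 10⁻¹² × 10^(70.3/10) = 10^(-4.970).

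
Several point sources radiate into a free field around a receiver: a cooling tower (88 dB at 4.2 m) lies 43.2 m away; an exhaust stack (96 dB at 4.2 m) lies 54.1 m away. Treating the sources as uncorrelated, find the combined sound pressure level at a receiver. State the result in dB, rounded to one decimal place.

74.8 dB

First find each source's level at the receiver (point-source: −20·log₁₀(r/r_ref)), then combine on an intensity basis.
cooling tower: 88 − 20·log₁₀(43.2/4.2) = 88 − 20.24 = 67.76 dB.
exhaust stack: 96 − 20·log₁₀(54.1/4.2) = 96 − 22.20 = 73.80 dB.
Σ 10^(L/10) = 2.996e+07 → L_total = 10·log₁₀(2.996e+07) = 74.77 dB.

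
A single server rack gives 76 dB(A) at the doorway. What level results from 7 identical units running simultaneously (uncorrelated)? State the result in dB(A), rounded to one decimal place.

84.5 dB(A)

With 7 equal, uncorrelated contributions the intensity is 7× that of one unit, giving a rise of 10·log₁₀ 7.
L_total = 76 + 10·log₁₀(7) = 76 + 8.451 = 84.45 dB(A).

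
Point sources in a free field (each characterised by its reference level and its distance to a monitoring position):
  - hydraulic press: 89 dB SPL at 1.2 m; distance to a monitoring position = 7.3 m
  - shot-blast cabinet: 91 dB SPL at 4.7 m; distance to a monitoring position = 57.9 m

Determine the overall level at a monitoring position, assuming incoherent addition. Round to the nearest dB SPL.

Apply inverse-square spreading to bring every level to the receiver, then sum 10^(L/10).
hydraulic press: 89 − 20·log₁₀(7.3/1.2) = 89 − 15.68 = 73.32 dB SPL.
shot-blast cabinet: 91 − 20·log₁₀(57.9/4.7) = 91 − 21.81 = 69.19 dB SPL.
Σ 10^(L/10) = 2.976e+07 → L_total = 10·log₁₀(2.976e+07) = 74.74 dB SPL.

75 dB SPL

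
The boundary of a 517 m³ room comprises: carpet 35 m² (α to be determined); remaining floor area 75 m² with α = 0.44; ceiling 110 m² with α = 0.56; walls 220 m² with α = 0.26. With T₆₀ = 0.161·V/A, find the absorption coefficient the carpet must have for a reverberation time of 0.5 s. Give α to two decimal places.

0.42

Required total absorption A = 0.161·517/0.5 = 166.47 m².
Absorption from the other surfaces = 75·0.44 + 110·0.56 + 220·0.26 = 151.80 m², so the carpet must supply 14.67 m² over 35 m².
α = 14.67/35 = 0.419.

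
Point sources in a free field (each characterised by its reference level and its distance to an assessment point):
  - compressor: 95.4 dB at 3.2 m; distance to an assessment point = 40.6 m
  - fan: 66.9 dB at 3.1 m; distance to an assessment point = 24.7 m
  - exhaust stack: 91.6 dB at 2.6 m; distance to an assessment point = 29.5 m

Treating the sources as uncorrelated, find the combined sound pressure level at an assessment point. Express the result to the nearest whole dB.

Propagate each source to the receiver with L = L_ref − 20·log₁₀(r/r_ref), then add intensities.
compressor: 95.4 − 20·log₁₀(40.6/3.2) = 95.4 − 22.07 = 73.33 dB.
fan: 66.9 − 20·log₁₀(24.7/3.1) = 66.9 − 18.03 = 48.87 dB.
exhaust stack: 91.6 − 20·log₁₀(29.5/2.6) = 91.6 − 21.10 = 70.50 dB.
Σ 10^(L/10) = 3.285e+07 → L_total = 10·log₁₀(3.285e+07) = 75.16 dB.

75 dB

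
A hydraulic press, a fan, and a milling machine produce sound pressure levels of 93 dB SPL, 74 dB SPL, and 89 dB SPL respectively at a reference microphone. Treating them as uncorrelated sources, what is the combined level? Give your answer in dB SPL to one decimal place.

94.5 dB SPL

Incoherent sources combine by intensity addition: L_total = 10·log₁₀(Σ 10^(L_i/10)).
Σ 10^(L/10) = 10^(93/10) + 10^(74/10) + 10^(89/10) = 2.815e+09.
L_total = 10·log₁₀(2.815e+09) = 94.49 dB SPL.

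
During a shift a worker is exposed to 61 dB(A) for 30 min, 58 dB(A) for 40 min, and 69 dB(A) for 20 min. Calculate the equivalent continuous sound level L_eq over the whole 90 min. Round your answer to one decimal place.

63.9 dB(A)

The energy average is taken in the linear domain: L_eq = 10·log₁₀[(Σ tᵢ·10^(Lᵢ/10))/T], T = 90 min.
Σ tᵢ·10^(Lᵢ/10) = 30·10^(61/10) + 40·10^(58/10) + 20·10^(69/10) = 2.219e+08.
L_eq = 10·log₁₀(2.219e+08/90) = 63.92 dB(A).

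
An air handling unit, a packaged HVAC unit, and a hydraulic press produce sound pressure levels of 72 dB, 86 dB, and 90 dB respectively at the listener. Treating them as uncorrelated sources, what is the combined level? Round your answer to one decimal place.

91.5 dB

Incoherent sources combine by intensity addition: L_total = 10·log₁₀(Σ 10^(L_i/10)).
Σ 10^(L/10) = 10^(72/10) + 10^(86/10) + 10^(90/10) = 1.414e+09.
L_total = 10·log₁₀(1.414e+09) = 91.50 dB.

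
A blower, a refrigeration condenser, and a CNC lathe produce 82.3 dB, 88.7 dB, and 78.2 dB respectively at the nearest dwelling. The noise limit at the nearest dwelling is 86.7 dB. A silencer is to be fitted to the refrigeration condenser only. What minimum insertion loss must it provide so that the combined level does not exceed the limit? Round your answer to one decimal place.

5.0 dB

Everything except the refrigeration condenser sums to 10^(82.3/10) + 10^(78.2/10) = 2.359e+08 in linear terms, 83.73 dB.
To meet 86.7 dB overall, the treated refrigeration condenser may contribute at most 10^(86.7/10) − 2.359e+08 = 2.318e+08, i.e. 83.65 dB.
Required insertion loss = 88.7 − 83.65 = 5.05 dB.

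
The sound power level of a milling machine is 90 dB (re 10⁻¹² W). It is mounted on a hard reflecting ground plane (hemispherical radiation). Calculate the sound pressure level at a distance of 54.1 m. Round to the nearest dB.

47 dB

L_p = L_w − 10·log₁₀(2π·r²) with r = 54.1 m.
2π·r² = 1.839e+04 m², 10·log₁₀ of that is 42.646 dB.
L_p = 90 − 42.646 = 47.35 dB.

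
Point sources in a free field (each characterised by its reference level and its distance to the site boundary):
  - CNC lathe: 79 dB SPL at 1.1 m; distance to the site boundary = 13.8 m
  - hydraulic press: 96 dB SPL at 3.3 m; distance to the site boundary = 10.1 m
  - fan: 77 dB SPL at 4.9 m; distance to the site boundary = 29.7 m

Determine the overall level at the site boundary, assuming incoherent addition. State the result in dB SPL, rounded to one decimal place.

Propagate each source to the receiver with L = L_ref − 20·log₁₀(r/r_ref), then add intensities.
CNC lathe: 79 − 20·log₁₀(13.8/1.1) = 79 − 21.97 = 57.03 dB SPL.
hydraulic press: 96 − 20·log₁₀(10.1/3.3) = 96 − 9.72 = 86.28 dB SPL.
fan: 77 − 20·log₁₀(29.7/4.9) = 77 − 15.65 = 61.35 dB SPL.
Σ 10^(L/10) = 4.269e+08 → L_total = 10·log₁₀(4.269e+08) = 86.30 dB SPL.

86.3 dB SPL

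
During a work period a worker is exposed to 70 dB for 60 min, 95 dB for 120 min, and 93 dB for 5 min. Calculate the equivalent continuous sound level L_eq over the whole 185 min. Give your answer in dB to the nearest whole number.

The energy average is taken in the linear domain: L_eq = 10·log₁₀[(Σ tᵢ·10^(Lᵢ/10))/T], T = 185 min.
Σ tᵢ·10^(Lᵢ/10) = 60·10^(70/10) + 120·10^(95/10) + 5·10^(93/10) = 3.900e+11.
L_eq = 10·log₁₀(3.900e+11/185) = 93.24 dB.

93 dB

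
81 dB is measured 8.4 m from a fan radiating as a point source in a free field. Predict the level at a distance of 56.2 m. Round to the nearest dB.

64 dB

Point-source attenuation: ΔL = 20·log₁₀(r₂/r₁) = 20·log₁₀(56.2/8.4) = 16.509 dB.
L₂ = 81 − 20·log₁₀(56.2/8.4) = 81 − 16.509 = 64.49 dB.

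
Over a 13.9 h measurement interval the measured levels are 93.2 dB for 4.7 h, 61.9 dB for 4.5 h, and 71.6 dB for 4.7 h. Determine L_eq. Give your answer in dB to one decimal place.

L_eq = 10·log₁₀[(1/T)·Σ tᵢ·10^(Lᵢ/10)] with T = 13.9 h.
Σ tᵢ·10^(Lᵢ/10) = 4.7·10^(93.2/10) + 4.5·10^(61.9/10) + 4.7·10^(71.6/10) = 9.895e+09.
L_eq = 10·log₁₀(9.895e+09/13.9) = 88.52 dB.

88.5 dB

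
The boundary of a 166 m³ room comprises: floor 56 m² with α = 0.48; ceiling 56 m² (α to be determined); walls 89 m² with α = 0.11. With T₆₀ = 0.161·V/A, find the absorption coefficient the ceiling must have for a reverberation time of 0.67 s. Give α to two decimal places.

A = 0.161·V/T₆₀ = 0.161·166/0.67 = 39.89 m² sabins.
Absorption from the other surfaces = 56·0.48 + 89·0.11 = 36.67 m², so the ceiling must supply 3.22 m² over 56 m².
α = 3.22/56 = 0.057.

0.06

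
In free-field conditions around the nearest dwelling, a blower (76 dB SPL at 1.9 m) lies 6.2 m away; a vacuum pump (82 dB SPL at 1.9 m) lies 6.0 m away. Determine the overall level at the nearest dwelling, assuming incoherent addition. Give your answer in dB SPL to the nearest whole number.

73 dB SPL

First find each source's level at the receiver (point-source: −20·log₁₀(r/r_ref)), then combine on an intensity basis.
blower: 76 − 20·log₁₀(6.2/1.9) = 76 − 10.27 = 65.73 dB SPL.
vacuum pump: 82 − 20·log₁₀(6.0/1.9) = 82 − 9.99 = 72.01 dB SPL.
Σ 10^(L/10) = 1.963e+07 → L_total = 10·log₁₀(1.963e+07) = 72.93 dB SPL.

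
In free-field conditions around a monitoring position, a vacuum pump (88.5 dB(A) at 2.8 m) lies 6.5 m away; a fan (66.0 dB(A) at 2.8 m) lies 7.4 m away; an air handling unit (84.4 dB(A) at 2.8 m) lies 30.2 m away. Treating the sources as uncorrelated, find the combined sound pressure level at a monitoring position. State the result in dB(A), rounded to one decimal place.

81.3 dB(A)

Apply inverse-square spreading to bring every level to the receiver, then sum 10^(L/10).
vacuum pump: 88.5 − 20·log₁₀(6.5/2.8) = 88.5 − 7.32 = 81.18 dB(A).
fan: 66.0 − 20·log₁₀(7.4/2.8) = 66.0 − 8.44 = 57.56 dB(A).
air handling unit: 84.4 − 20·log₁₀(30.2/2.8) = 84.4 − 20.66 = 63.74 dB(A).
Σ 10^(L/10) = 1.343e+08 → L_total = 10·log₁₀(1.343e+08) = 81.28 dB(A).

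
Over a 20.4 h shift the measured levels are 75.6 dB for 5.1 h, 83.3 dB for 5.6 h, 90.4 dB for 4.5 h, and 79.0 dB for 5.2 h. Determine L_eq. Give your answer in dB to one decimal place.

Weight each interval's intensity by its duration and average over T = 20.4 h:
Σ tᵢ·10^(Lᵢ/10) = 5.1·10^(75.6/10) + 5.6·10^(83.3/10) + 4.5·10^(90.4/10) + 5.2·10^(79.0/10) = 6.730e+09.
L_eq = 10·log₁₀(6.730e+09/20.4) = 85.18 dB.

85.2 dB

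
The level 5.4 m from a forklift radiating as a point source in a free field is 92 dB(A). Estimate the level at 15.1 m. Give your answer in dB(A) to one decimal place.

83.1 dB(A)

For a point source, L₂ = L₁ − 20·log₁₀(r₂/r₁).
L₂ = 92 − 20·log₁₀(15.1/5.4) = 92 − 8.932 = 83.07 dB(A).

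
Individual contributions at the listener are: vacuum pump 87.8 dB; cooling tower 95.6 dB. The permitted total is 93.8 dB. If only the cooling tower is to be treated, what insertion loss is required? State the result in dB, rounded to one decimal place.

Fixed contribution from the other source: Σ 10^(L/10) = 10^(87.8/10) = 6.026e+08 (87.80 dB).
The limit corresponds to 10^(93.8/10) = 2.399e+09; subtracting the fixed part leaves 1.796e+09 for the cooling tower, i.e. 92.54 dB.
Required insertion loss = 95.6 − 92.54 = 3.06 dB.

3.1 dB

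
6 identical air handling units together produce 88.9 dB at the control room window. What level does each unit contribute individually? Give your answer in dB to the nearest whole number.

6 equal contributions raise the level by 10·log₁₀ 6 = 7.782 dB, so each unit alone gives 88.9 − 7.782.

81 dB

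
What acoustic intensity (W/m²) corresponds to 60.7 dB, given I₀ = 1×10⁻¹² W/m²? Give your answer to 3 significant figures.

1.17e-06 W/m²

L = 10·log₁₀(I/I₀) ⇒ I = I₀·10^(L/10) = 10⁻¹² × 10^6.07.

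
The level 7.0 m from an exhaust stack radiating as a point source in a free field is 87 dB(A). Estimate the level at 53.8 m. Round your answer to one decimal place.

69.3 dB(A)

Spherical spreading from a point source gives a 20·log₁₀(r₂/r₁) drop.
L₂ = 87 − 20·log₁₀(53.8/7.0) = 87 − 17.714 = 69.29 dB(A).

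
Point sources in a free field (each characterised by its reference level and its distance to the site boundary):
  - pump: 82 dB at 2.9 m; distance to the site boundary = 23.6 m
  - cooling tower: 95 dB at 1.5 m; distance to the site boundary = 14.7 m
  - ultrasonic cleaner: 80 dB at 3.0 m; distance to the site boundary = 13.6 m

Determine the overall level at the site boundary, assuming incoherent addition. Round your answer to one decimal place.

Apply inverse-square spreading to bring every level to the receiver, then sum 10^(L/10).
pump: 82 − 20·log₁₀(23.6/2.9) = 82 − 18.21 = 63.79 dB.
cooling tower: 95 − 20·log₁₀(14.7/1.5) = 95 − 19.82 = 75.18 dB.
ultrasonic cleaner: 80 − 20·log₁₀(13.6/3.0) = 80 − 13.13 = 66.87 dB.
Σ 10^(L/10) = 4.019e+07 → L_total = 10·log₁₀(4.019e+07) = 76.04 dB.

76.0 dB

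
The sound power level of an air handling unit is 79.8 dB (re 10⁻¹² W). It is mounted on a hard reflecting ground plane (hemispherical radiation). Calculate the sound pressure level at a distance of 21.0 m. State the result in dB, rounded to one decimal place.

L_p = L_w − 10·log₁₀(2π·r²) with r = 21.0 m.
2π·r² = 2771 m², 10·log₁₀ of that is 34.426 dB.
L_p = 79.8 − 34.426 = 45.37 dB.

45.4 dB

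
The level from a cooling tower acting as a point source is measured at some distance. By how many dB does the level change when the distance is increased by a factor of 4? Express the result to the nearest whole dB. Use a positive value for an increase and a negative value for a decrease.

-12 dB

A point source loses 6 dB per doubling of distance; generally ΔL = −20·log₁₀(r₂/r₁).
ΔL = −20·log₁₀(4) = -12.04 dB.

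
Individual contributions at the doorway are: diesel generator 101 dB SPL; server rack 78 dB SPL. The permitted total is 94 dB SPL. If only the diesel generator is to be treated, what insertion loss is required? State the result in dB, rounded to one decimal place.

7.1 dB

The untreated sources together contribute 10^(78/10) = 6.310e+07, i.e. 78.00 dB SPL.
The limit corresponds to 10^(94/10) = 2.512e+09; subtracting the fixed part leaves 2.449e+09 for the diesel generator, i.e. 93.89 dB SPL.
Required insertion loss = 101 − 93.89 = 7.11 dB.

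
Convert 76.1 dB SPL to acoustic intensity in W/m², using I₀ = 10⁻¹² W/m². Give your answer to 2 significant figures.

4.1e-05 W/m²

L = 10·log₁₀(I/I₀) ⇒ I = I₀·10^(L/10) = 10⁻¹² × 10^7.61.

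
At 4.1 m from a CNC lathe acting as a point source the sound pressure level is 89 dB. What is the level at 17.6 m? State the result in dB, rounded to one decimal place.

Spherical spreading from a point source gives a 20·log₁₀(r₂/r₁) drop.
L₂ = 89 − 20·log₁₀(17.6/4.1) = 89 − 12.655 = 76.35 dB.

76.3 dB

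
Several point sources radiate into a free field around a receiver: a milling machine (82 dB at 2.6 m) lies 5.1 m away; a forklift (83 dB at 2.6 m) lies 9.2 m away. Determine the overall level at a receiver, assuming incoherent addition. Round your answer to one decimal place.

First find each source's level at the receiver (point-source: −20·log₁₀(r/r_ref)), then combine on an intensity basis.
milling machine: 82 − 20·log₁₀(5.1/2.6) = 82 − 5.85 = 76.15 dB.
forklift: 83 − 20·log₁₀(9.2/2.6) = 83 − 10.98 = 72.02 dB.
Σ 10^(L/10) = 5.713e+07 → L_total = 10·log₁₀(5.713e+07) = 77.57 dB.

77.6 dB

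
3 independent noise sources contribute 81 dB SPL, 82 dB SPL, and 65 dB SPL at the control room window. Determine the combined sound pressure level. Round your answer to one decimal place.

84.6 dB SPL

For uncorrelated sources the intensities add, so convert each level to linear form, sum, and take 10·log₁₀ of the total.
Σ 10^(L/10) = 10^(81/10) + 10^(82/10) + 10^(65/10) = 2.875e+08.
L_total = 10·log₁₀(2.875e+08) = 84.59 dB SPL.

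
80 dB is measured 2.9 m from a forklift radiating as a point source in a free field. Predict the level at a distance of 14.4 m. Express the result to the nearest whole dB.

66 dB

For a point source, L₂ = L₁ − 20·log₁₀(r₂/r₁).
L₂ = 80 − 20·log₁₀(14.4/2.9) = 80 − 13.919 = 66.08 dB.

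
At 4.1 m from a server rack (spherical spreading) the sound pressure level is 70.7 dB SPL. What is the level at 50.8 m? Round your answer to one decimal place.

48.8 dB SPL

For a point source, L₂ = L₁ − 20·log₁₀(r₂/r₁).
L₂ = 70.7 − 20·log₁₀(50.8/4.1) = 70.7 − 21.862 = 48.84 dB SPL.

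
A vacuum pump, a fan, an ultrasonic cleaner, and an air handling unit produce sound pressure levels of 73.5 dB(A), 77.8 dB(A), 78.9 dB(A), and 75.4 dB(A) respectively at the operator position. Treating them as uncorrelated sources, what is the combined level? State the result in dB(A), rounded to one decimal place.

Incoherent sources combine by intensity addition: L_total = 10·log₁₀(Σ 10^(L_i/10)).
Σ 10^(L/10) = 10^(73.5/10) + 10^(77.8/10) + 10^(78.9/10) + 10^(75.4/10) = 1.949e+08.
L_total = 10·log₁₀(1.949e+08) = 82.90 dB(A).

82.9 dB(A)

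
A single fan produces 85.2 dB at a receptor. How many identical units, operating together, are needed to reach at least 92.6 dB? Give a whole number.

N identical sources give L₁ + 10·log₁₀ N, so require 10·log₁₀ N ≥ 92.6 − 85.2 = 7.4 dB.
N ≥ 10^(7.4/10) = 5.495, so N = 6.

6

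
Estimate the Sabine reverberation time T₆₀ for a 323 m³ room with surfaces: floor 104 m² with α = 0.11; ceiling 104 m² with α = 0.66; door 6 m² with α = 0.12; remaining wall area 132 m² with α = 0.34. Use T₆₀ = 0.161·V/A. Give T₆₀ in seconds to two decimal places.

0.41 s

A = Σ Sᵢαᵢ = 104·0.11 + 104·0.66 + 6·0.12 + 132·0.34 = 125.68 m².
T₆₀ = 0.161·V/A = 0.161·323/125.68 = 0.414 s.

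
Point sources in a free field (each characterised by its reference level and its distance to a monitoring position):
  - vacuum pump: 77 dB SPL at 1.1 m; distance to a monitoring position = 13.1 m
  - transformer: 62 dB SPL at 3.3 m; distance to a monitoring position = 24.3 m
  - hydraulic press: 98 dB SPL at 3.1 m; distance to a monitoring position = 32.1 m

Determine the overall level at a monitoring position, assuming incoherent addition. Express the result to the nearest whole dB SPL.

Propagate each source to the receiver with L = L_ref − 20·log₁₀(r/r_ref), then add intensities.
vacuum pump: 77 − 20·log₁₀(13.1/1.1) = 77 − 21.52 = 55.48 dB SPL.
transformer: 62 − 20·log₁₀(24.3/3.3) = 62 − 17.34 = 44.66 dB SPL.
hydraulic press: 98 − 20·log₁₀(32.1/3.1) = 98 − 20.30 = 77.70 dB SPL.
Σ 10^(L/10) = 5.923e+07 → L_total = 10·log₁₀(5.923e+07) = 77.73 dB SPL.

78 dB SPL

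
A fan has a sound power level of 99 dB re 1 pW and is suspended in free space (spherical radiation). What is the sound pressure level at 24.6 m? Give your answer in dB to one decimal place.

Free-field spherical radiation: L_p = L_w − 10·log₁₀(4π·r²), r = 24.6 m.
4π·r² = 7605 m², 10·log₁₀ of that is 38.811 dB.
L_p = 99 − 38.811 = 60.19 dB.

60.2 dB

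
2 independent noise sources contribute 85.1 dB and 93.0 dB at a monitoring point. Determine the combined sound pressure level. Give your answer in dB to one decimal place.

93.7 dB

Incoherent sources combine by intensity addition: L_total = 10·log₁₀(Σ 10^(L_i/10)).
Σ 10^(L/10) = 10^(85.1/10) + 10^(93.0/10) = 2.319e+09.
L_total = 10·log₁₀(2.319e+09) = 93.65 dB.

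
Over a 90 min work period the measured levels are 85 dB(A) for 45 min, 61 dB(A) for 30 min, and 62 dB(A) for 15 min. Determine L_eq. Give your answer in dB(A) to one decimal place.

The energy average is taken in the linear domain: L_eq = 10·log₁₀[(Σ tᵢ·10^(Lᵢ/10))/T], T = 90 min.
Σ tᵢ·10^(Lᵢ/10) = 45·10^(85/10) + 30·10^(61/10) + 15·10^(62/10) = 1.429e+10.
L_eq = 10·log₁₀(1.429e+10/90) = 82.01 dB(A).

82.0 dB(A)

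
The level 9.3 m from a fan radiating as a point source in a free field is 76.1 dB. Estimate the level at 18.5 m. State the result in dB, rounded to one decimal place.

Spherical spreading from a point source gives a 20·log₁₀(r₂/r₁) drop.
L₂ = 76.1 − 20·log₁₀(18.5/9.3) = 76.1 − 5.974 = 70.13 dB.

70.1 dB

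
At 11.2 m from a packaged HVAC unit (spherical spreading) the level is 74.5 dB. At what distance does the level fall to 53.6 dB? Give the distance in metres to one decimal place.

124.2 m

Point-source spreading drops the level by 20·log₁₀(r₂/r₁); inverting, r₂/r₁ = 10^(ΔL/20).
r₂ = 11.2·10^((74.5−53.6)/20) = 11.2·10^(20.9/20) = 124.23 m.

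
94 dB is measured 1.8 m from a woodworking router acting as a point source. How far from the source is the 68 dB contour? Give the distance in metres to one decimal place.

35.9 m

Point-source spreading drops the level by 20·log₁₀(r₂/r₁); inverting, r₂/r₁ = 10^(ΔL/20).
r₂ = 1.8·10^((94−68)/20) = 1.8·10^(26.0/20) = 35.91 m.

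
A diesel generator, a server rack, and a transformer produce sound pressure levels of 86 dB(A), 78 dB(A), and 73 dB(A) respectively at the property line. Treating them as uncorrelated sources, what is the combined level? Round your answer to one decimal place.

Incoherent sources combine by intensity addition: L_total = 10·log₁₀(Σ 10^(L_i/10)).
Σ 10^(L/10) = 10^(86/10) + 10^(78/10) + 10^(73/10) = 4.812e+08.
L_total = 10·log₁₀(4.812e+08) = 86.82 dB(A).

86.8 dB(A)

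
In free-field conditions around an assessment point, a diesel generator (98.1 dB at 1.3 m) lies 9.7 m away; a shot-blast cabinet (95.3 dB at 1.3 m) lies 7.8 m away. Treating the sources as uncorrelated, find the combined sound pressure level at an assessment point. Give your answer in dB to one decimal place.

Apply inverse-square spreading to bring every level to the receiver, then sum 10^(L/10).
diesel generator: 98.1 − 20·log₁₀(9.7/1.3) = 98.1 − 17.46 = 80.64 dB.
shot-blast cabinet: 95.3 − 20·log₁₀(7.8/1.3) = 95.3 − 15.56 = 79.74 dB.
Σ 10^(L/10) = 2.101e+08 → L_total = 10·log₁₀(2.101e+08) = 83.22 dB.

83.2 dB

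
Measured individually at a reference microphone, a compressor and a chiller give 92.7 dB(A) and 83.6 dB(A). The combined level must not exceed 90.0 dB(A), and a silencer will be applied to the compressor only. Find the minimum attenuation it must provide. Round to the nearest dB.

4 dB

Fixed contribution from the other source: Σ 10^(L/10) = 10^(83.6/10) = 2.291e+08 (83.60 dB(A)).
To meet 90.0 dB(A) overall, the treated compressor may contribute at most 10^(90.0/10) − 2.291e+08 = 7.709e+08, i.e. 88.87 dB(A).
So the compressor must be reduced from 92.7 to 88.87 dB(A): IL = 3.83 dB.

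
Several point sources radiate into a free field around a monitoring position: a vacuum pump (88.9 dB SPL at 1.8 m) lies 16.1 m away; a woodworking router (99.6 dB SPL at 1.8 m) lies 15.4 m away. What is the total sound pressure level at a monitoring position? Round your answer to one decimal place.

81.3 dB SPL

Propagate each source to the receiver with L = L_ref − 20·log₁₀(r/r_ref), then add intensities.
vacuum pump: 88.9 − 20·log₁₀(16.1/1.8) = 88.9 − 19.03 = 69.87 dB SPL.
woodworking router: 99.6 − 20·log₁₀(15.4/1.8) = 99.6 − 18.64 = 80.96 dB SPL.
Σ 10^(L/10) = 1.343e+08 → L_total = 10·log₁₀(1.343e+08) = 81.28 dB SPL.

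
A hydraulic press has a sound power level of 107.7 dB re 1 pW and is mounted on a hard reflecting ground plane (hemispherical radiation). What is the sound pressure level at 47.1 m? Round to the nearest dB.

Free-field hemispherical radiation: L_p = L_w − 10·log₁₀(2π·r²), r = 47.1 m.
2π·r² = 1.394e+04 m², 10·log₁₀ of that is 41.442 dB.
L_p = 107.7 − 41.442 = 66.26 dB.

66 dB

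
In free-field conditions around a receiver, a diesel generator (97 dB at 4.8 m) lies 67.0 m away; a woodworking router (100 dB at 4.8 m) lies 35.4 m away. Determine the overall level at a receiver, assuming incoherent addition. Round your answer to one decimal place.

First find each source's level at the receiver (point-source: −20·log₁₀(r/r_ref)), then combine on an intensity basis.
diesel generator: 97 − 20·log₁₀(67.0/4.8) = 97 − 22.90 = 74.10 dB.
woodworking router: 100 − 20·log₁₀(35.4/4.8) = 100 − 17.36 = 82.64 dB.
Σ 10^(L/10) = 2.096e+08 → L_total = 10·log₁₀(2.096e+08) = 83.21 dB.

83.2 dB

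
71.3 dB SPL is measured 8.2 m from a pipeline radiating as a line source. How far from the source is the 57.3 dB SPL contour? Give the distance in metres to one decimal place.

The 14.0 dB drop corresponds to a distance ratio of 10^(14.0/10) for a line source.
r₂ = 8.2·10^((71.3−57.3)/10) = 8.2·10^(14.0/10) = 205.97 m.

206.0 m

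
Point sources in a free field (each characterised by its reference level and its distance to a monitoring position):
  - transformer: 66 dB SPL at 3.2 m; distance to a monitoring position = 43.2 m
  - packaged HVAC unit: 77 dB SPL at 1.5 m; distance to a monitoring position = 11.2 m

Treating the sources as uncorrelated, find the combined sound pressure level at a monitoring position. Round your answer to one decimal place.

59.6 dB SPL

Apply inverse-square spreading to bring every level to the receiver, then sum 10^(L/10).
transformer: 66 − 20·log₁₀(43.2/3.2) = 66 − 22.61 = 43.39 dB SPL.
packaged HVAC unit: 77 − 20·log₁₀(11.2/1.5) = 77 − 17.46 = 59.54 dB SPL.
Σ 10^(L/10) = 9.208e+05 → L_total = 10·log₁₀(9.208e+05) = 59.64 dB SPL.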